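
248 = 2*124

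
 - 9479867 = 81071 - 9560938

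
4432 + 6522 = 10954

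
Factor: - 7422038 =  - 2^1*13^1*285463^1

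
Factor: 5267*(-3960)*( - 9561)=199416836520 = 2^3*3^3 * 5^1*11^1*23^1*229^1*3187^1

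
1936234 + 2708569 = 4644803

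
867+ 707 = 1574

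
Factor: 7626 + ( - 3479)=11^1 * 13^1*29^1 = 4147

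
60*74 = 4440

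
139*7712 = 1071968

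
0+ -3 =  - 3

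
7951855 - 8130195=- 178340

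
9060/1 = 9060 = 9060.00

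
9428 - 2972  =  6456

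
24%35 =24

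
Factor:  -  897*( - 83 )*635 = 47276385 = 3^1*5^1* 13^1*23^1*83^1*127^1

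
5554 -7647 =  -2093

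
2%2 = 0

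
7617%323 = 188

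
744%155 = 124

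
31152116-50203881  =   - 19051765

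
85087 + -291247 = -206160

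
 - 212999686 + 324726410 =111726724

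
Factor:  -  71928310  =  -2^1*5^1*2579^1 * 2789^1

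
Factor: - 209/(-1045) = 5^( - 1 ) = 1/5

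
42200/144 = 293 + 1/18 = 293.06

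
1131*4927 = 5572437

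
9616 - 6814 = 2802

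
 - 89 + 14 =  -75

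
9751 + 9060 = 18811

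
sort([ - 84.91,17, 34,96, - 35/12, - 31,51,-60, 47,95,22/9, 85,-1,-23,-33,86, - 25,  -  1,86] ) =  [ - 84.91,-60,- 33, - 31,-25,-23, - 35/12, -1, - 1,22/9, 17, 34, 47,51,85,86,  86,95, 96 ]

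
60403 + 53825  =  114228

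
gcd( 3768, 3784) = 8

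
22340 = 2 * 11170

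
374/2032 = 187/1016 = 0.18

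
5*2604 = 13020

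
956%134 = 18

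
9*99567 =896103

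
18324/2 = 9162 = 9162.00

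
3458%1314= 830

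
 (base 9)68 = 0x3E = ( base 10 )62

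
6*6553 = 39318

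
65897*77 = 5074069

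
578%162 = 92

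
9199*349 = 3210451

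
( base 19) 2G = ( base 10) 54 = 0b110110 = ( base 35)1J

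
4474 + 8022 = 12496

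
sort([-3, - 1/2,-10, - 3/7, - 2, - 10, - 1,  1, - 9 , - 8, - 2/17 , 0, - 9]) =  [ - 10,  -  10,  -  9, - 9, - 8, - 3, - 2, - 1, - 1/2, - 3/7, - 2/17, 0, 1]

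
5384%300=284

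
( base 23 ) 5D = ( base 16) 80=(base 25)53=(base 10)128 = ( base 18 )72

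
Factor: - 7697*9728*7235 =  - 541730869760 = - 2^9 * 5^1*19^1 * 43^1*179^1*1447^1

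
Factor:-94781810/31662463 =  - 2^1*5^1 *7^( - 1)*907^( -1) * 4987^ (-1 )*9478181^1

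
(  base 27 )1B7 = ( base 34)UD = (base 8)2011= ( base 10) 1033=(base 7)3004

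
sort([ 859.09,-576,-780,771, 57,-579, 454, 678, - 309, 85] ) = [ - 780 , - 579 , - 576, -309, 57,85, 454, 678,  771,  859.09 ] 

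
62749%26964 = 8821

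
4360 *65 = 283400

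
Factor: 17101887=3^1*11^1*518239^1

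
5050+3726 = 8776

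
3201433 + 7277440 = 10478873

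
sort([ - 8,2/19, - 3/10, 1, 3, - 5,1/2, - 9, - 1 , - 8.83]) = [ - 9, - 8.83, - 8, - 5, - 1, - 3/10, 2/19, 1/2 , 1,3]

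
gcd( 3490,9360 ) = 10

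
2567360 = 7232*355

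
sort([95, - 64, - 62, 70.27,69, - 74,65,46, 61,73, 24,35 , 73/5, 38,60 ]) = [ - 74, - 64, - 62,73/5, 24,  35, 38,46, 60, 61,65,69, 70.27, 73,95] 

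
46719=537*87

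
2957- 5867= -2910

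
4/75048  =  1/18762 = 0.00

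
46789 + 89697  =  136486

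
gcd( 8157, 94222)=1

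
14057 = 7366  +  6691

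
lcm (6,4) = 12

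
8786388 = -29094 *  (  -  302 ) 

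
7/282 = 7/282 =0.02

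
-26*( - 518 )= 13468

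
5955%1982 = 9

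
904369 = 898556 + 5813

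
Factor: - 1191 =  - 3^1*397^1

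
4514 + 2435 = 6949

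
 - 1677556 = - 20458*82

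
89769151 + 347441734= 437210885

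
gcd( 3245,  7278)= 1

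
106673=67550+39123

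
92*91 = 8372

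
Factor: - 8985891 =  - 3^1*439^1*6823^1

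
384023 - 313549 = 70474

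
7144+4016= 11160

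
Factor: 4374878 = 2^1 * 71^1*30809^1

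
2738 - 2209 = 529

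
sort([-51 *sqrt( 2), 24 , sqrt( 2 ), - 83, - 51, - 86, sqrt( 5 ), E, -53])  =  [  -  86,  -  83, - 51*sqrt( 2),-53,-51, sqrt (2), sqrt( 5), E, 24 ]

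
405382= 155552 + 249830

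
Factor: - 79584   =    -  2^5*3^1*829^1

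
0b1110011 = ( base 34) 3d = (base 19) 61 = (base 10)115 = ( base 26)4B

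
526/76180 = 263/38090= 0.01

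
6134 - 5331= 803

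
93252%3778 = 2580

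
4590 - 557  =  4033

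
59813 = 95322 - 35509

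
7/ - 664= - 1 + 657/664 = - 0.01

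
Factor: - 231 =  - 3^1*7^1*  11^1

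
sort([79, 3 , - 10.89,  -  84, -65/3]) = [ - 84,-65/3, - 10.89, 3,79 ] 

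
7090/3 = 7090/3 = 2363.33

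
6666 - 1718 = 4948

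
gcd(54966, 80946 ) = 6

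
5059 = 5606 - 547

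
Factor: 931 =7^2 * 19^1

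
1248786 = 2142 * 583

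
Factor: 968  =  2^3*11^2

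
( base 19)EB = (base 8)425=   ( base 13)184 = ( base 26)ah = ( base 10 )277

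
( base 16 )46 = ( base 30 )2A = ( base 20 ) 3a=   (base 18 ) 3G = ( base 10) 70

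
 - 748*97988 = -73295024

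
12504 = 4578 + 7926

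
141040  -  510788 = -369748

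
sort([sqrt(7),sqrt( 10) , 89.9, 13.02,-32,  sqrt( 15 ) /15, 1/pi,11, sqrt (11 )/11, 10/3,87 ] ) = [ - 32,sqrt(15 )/15 , sqrt( 11 )/11, 1/pi, sqrt( 7), sqrt(10), 10/3,11, 13.02, 87, 89.9 ] 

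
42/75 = 14/25 = 0.56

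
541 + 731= 1272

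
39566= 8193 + 31373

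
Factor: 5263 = 19^1*277^1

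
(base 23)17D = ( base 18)231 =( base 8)1277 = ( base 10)703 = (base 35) K3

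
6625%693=388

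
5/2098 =5/2098  =  0.00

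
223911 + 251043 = 474954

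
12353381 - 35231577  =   - 22878196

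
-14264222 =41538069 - 55802291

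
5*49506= 247530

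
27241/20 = 1362 + 1/20= 1362.05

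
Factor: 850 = 2^1*5^2*17^1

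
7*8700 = 60900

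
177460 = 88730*2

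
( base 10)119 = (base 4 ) 1313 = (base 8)167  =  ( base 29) 43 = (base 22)59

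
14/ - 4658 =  - 7/2329= - 0.00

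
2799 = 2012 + 787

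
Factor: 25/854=2^ (-1)*5^2 * 7^( - 1 ) * 61^( - 1 )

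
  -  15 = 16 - 31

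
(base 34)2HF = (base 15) cda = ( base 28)3JL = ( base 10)2905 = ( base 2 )101101011001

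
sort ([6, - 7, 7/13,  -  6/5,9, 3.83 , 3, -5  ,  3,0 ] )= [-7, - 5, - 6/5,0, 7/13, 3, 3, 3.83, 6, 9]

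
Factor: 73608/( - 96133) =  - 2^3*3^1*251^( - 1)*383^(-1)*3067^1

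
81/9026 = 81/9026=0.01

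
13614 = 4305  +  9309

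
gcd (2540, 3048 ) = 508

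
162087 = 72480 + 89607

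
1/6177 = 1/6177 = 0.00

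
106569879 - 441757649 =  - 335187770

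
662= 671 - 9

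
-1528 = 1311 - 2839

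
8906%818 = 726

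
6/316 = 3/158 = 0.02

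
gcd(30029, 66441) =1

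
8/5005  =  8/5005=0.00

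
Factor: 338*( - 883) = -2^1*13^2*883^1=- 298454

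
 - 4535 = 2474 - 7009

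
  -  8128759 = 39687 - 8168446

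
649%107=7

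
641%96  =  65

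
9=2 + 7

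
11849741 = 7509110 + 4340631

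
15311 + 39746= 55057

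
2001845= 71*28195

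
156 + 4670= 4826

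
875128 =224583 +650545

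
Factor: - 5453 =  -  7^1 * 19^1*41^1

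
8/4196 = 2/1049 = 0.00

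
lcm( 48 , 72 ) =144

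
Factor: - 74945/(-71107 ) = 5^1*13^1 *211^ ( - 1 ) * 337^( - 1)*1153^1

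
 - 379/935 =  - 1 + 556/935 = - 0.41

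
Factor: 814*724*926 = 2^4*11^1*37^1*181^1*463^1  =  545725136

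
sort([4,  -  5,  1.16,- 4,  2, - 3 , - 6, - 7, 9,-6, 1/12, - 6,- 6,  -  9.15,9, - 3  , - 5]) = [ - 9.15, - 7,-6, - 6,-6,  -  6,  -  5, - 5, - 4,-3, - 3 , 1/12,  1.16 , 2,4, 9,9 ] 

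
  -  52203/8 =-52203/8 = - 6525.38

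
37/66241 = 37/66241  =  0.00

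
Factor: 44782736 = 2^4*2798921^1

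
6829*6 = 40974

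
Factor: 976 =2^4*61^1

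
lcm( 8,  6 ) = 24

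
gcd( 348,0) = 348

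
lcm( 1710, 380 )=3420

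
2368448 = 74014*32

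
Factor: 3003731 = 23^1 * 73^1*1789^1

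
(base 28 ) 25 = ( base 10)61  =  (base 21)2j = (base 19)34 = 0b111101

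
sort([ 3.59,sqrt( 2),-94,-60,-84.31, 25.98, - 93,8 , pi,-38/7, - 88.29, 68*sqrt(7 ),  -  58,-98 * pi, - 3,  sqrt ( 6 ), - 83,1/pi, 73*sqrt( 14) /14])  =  [-98 * pi, - 94,-93, - 88.29, - 84.31, - 83,-60 ,  -  58,-38/7, - 3, 1/pi, sqrt (2 ),sqrt( 6),pi,  3.59, 8,73 *sqrt (14)/14,25.98,68 * sqrt( 7)]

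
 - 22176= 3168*( - 7)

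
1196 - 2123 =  - 927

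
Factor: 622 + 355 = 977 = 977^1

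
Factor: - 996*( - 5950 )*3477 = 2^3*3^2*5^2*7^1*17^1 * 19^1*61^1*83^1 = 20605397400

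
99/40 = 2 + 19/40 = 2.48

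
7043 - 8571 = -1528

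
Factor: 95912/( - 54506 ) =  - 47956/27253 = - 2^2 * 19^1*631^1*27253^(  -  1 ) 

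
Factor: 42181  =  42181^1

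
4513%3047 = 1466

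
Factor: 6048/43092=2^3 * 3^ (  -  1)*19^(-1) =8/57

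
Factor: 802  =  2^1*401^1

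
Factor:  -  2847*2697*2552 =-19595172168 = - 2^3*3^2*11^1* 13^1 * 29^2*31^1*  73^1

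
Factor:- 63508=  - 2^2*15877^1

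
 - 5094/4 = - 2547/2 = - 1273.50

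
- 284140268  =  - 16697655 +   -  267442613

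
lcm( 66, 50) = 1650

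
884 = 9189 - 8305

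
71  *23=1633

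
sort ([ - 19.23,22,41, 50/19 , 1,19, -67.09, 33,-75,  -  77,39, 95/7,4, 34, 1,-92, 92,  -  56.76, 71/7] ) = [ - 92,-77, - 75, - 67.09, - 56.76,- 19.23, 1, 1, 50/19,4, 71/7, 95/7, 19,22, 33, 34,39, 41, 92]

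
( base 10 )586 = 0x24A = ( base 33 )HP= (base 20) 196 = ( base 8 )1112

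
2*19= 38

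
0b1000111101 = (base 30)J3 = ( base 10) 573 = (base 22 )141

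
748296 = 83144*9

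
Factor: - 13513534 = - 2^1 * 47^1 * 233^1*617^1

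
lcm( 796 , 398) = 796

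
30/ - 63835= - 1 +12761/12767 = - 0.00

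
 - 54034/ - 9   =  6003 + 7/9 = 6003.78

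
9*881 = 7929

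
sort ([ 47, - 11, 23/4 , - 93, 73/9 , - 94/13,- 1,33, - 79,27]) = [ - 93, - 79, - 11, - 94/13, - 1, 23/4,73/9, 27,33,47] 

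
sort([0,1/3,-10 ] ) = [  -  10,0, 1/3 ]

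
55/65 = 11/13 = 0.85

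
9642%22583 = 9642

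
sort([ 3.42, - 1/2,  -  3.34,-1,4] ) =[-3.34, - 1,  -  1/2,3.42,4 ] 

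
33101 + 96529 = 129630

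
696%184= 144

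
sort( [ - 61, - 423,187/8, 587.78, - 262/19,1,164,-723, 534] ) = [ - 723,-423, - 61,  -  262/19, 1,187/8, 164,534,587.78 ]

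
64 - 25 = 39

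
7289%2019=1232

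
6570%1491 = 606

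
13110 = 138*95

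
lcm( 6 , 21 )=42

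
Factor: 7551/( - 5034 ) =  - 3/2 = - 2^( - 1) *3^1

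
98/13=7  +  7/13=7.54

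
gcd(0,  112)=112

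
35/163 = 35/163 = 0.21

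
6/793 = 6/793= 0.01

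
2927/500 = 5 + 427/500 = 5.85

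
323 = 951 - 628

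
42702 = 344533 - 301831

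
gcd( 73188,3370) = 2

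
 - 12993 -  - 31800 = 18807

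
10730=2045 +8685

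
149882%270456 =149882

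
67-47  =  20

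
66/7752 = 11/1292 =0.01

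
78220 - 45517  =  32703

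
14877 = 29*513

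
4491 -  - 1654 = 6145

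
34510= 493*70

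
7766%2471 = 353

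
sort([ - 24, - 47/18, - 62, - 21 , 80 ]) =[-62,-24,-21, - 47/18,  80 ] 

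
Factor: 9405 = 3^2 * 5^1*11^1*19^1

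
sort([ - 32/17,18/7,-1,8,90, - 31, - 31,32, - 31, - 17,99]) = [ - 31, - 31, - 31, - 17, - 32/17, - 1,18/7,8, 32,90,99 ] 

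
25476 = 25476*1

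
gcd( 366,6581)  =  1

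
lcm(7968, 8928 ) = 741024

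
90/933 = 30/311 = 0.10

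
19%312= 19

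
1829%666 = 497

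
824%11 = 10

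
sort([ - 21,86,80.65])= [ - 21,80.65, 86]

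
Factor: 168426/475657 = 2^1*3^3*7^( - 1 )*13^(-1 )*3119^1*5227^( - 1)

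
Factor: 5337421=29^1 * 41^1*67^2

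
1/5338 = 1/5338  =  0.00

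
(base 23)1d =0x24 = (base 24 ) 1C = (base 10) 36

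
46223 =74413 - 28190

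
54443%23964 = 6515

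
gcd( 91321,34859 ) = 1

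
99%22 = 11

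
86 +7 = 93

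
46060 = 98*470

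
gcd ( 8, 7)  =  1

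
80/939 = 80/939 = 0.09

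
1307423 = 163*8021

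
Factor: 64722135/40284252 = 21574045/13428084 = 2^ ( - 2)*3^( - 1 )*5^1*31^(  -  1)*89^1 * 36097^( - 1)*48481^1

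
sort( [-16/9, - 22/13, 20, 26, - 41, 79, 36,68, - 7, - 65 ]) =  [ - 65, - 41, - 7, - 16/9, - 22/13,  20,26, 36,  68, 79]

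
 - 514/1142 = - 257/571 =-0.45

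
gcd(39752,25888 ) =8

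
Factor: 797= 797^1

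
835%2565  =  835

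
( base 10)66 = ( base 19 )39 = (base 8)102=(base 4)1002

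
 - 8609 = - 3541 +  - 5068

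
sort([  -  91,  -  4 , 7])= [ - 91, - 4, 7]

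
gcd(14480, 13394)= 362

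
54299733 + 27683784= 81983517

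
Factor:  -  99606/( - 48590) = 3^1*5^( - 1 )*13^1  *  43^( - 1)*113^( - 1 )*1277^1= 49803/24295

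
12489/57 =4163/19 = 219.11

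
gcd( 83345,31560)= 5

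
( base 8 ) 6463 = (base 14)1335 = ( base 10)3379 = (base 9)4564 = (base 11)25A2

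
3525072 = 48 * 73439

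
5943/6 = 1981/2 = 990.50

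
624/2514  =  104/419 = 0.25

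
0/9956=0 = 0.00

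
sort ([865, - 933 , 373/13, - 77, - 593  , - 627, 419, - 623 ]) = [ - 933,  -  627, - 623, - 593, - 77, 373/13,419, 865 ] 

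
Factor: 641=641^1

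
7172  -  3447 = 3725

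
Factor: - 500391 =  - 3^3*43^1*431^1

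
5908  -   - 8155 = 14063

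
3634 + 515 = 4149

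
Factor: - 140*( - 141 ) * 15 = 2^2*3^2*5^2*7^1 * 47^1 = 296100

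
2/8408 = 1/4204 = 0.00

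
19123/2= 19123/2 = 9561.50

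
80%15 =5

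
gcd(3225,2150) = 1075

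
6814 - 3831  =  2983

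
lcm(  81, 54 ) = 162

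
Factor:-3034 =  - 2^1*37^1*41^1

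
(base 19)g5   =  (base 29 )aj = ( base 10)309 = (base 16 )135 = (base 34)93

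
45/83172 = 15/27724 = 0.00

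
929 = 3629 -2700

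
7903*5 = 39515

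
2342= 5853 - 3511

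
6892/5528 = 1723/1382 =1.25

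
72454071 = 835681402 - 763227331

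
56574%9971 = 6719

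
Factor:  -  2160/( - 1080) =2 = 2^1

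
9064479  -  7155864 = 1908615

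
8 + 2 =10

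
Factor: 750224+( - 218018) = 2^1*3^2 * 29567^1= 532206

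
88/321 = 88/321 = 0.27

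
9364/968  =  9 + 163/242 = 9.67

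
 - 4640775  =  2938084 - 7578859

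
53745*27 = 1451115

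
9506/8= 4753/4 = 1188.25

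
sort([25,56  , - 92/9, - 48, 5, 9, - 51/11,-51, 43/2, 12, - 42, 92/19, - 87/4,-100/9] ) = [ - 51,-48, - 42, - 87/4, - 100/9,- 92/9 , - 51/11,92/19, 5,9, 12,  43/2, 25, 56]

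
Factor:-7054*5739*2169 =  - 2^1*3^3*241^1*1913^1*3527^1 = - 87807423114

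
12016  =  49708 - 37692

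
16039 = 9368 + 6671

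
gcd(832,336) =16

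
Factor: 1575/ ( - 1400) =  - 9/8  =  - 2^ ( - 3)*3^2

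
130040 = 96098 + 33942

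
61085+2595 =63680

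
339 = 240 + 99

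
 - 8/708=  - 2/177= - 0.01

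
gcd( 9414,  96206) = 2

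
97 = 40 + 57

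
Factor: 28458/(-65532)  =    -  4743/10922 = -2^( - 1)*3^2*17^1*31^1 * 43^(- 1) * 127^ ( - 1 ) 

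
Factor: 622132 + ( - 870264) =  - 248132 = - 2^2*17^1*41^1*89^1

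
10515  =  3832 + 6683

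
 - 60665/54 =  - 1124 + 31/54=- 1123.43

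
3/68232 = 1/22744 = 0.00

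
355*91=32305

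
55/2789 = 55/2789 = 0.02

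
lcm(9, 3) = 9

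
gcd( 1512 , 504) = 504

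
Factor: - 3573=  - 3^2*397^1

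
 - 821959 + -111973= - 933932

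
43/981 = 43/981 = 0.04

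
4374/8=546+3/4 = 546.75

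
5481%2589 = 303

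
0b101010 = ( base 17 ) 28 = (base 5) 132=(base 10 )42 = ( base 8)52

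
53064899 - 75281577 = - 22216678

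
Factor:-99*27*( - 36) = 2^2*3^7*11^1 = 96228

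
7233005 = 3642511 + 3590494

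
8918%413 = 245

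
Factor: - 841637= - 841637^1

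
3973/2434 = 3973/2434 = 1.63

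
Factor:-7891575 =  - 3^1*5^2 * 43^1 * 2447^1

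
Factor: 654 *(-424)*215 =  -2^4*3^1*5^1*43^1*53^1*109^1 = - 59618640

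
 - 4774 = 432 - 5206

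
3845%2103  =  1742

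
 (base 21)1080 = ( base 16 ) 24d5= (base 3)110221020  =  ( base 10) 9429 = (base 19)1725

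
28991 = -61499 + 90490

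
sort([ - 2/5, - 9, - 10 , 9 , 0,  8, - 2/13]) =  [-10, - 9,-2/5, - 2/13,0, 8,9 ] 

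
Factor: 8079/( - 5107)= - 3^1 *2693^1*5107^( - 1)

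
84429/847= 84429/847 = 99.68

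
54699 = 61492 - 6793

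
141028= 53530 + 87498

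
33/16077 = 11/5359 =0.00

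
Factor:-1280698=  - 2^1*29^1*71^1*311^1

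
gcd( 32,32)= 32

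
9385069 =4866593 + 4518476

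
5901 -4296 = 1605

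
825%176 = 121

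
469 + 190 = 659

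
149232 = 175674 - 26442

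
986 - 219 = 767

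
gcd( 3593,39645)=1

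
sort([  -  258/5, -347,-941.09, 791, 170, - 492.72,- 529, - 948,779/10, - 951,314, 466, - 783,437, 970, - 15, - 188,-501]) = [ - 951, - 948, -941.09, - 783,-529, - 501,  -  492.72,- 347, - 188, - 258/5, - 15,779/10, 170,314,437,466, 791,  970]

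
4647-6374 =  - 1727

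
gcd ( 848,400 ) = 16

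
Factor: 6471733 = 6471733^1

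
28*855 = 23940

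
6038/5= 1207 + 3/5=   1207.60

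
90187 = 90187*1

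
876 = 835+41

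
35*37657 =1317995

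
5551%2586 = 379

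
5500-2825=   2675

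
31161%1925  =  361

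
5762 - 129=5633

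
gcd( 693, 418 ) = 11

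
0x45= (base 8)105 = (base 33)23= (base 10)69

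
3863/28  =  3863/28 = 137.96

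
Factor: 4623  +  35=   2^1*17^1*137^1= 4658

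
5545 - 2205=3340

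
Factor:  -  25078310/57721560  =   - 2^(-2) * 3^( - 1 )* 13^( - 1 ) * 163^( - 1)*227^(  -  1)*1549^1*1619^1  =  -2507831/5772156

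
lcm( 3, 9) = 9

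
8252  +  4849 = 13101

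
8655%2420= 1395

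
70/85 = 14/17 = 0.82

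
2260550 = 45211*50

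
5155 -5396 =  - 241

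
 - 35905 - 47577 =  - 83482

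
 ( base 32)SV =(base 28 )153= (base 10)927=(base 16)39F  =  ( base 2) 1110011111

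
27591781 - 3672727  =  23919054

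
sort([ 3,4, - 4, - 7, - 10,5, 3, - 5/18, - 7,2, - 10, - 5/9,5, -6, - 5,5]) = [ - 10, - 10, - 7, - 7,-6, - 5, - 4,-5/9, - 5/18, 2,3,3,4,5, 5,5]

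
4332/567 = 1444/189 = 7.64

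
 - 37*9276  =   - 343212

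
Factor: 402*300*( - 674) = - 2^4 *3^2*5^2*67^1*337^1 = - 81284400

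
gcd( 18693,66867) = 93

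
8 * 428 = 3424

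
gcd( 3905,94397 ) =1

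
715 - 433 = 282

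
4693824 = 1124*4176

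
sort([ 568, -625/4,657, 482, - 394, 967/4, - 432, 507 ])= [  -  432, - 394, - 625/4, 967/4,482,507,568, 657]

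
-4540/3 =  - 1514 + 2/3 = - 1513.33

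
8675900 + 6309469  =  14985369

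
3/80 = 3/80 =0.04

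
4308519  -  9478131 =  - 5169612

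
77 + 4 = 81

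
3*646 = 1938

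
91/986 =91/986 = 0.09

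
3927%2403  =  1524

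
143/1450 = 143/1450 = 0.10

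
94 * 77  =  7238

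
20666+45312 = 65978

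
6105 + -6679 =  - 574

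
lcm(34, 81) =2754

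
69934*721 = 50422414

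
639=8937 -8298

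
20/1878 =10/939 = 0.01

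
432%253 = 179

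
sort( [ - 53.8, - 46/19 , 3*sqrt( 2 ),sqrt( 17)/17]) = [-53.8,- 46/19, sqrt( 17 ) /17,3 * sqrt(2 )]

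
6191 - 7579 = -1388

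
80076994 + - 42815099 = 37261895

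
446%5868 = 446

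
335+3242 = 3577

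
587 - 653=  -  66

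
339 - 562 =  - 223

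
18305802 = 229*79938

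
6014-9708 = -3694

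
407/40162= 407/40162= 0.01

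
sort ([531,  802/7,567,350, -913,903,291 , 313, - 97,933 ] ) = [ - 913, - 97,802/7,291 , 313, 350,531,567 , 903, 933 ] 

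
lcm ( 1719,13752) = 13752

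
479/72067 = 479/72067  =  0.01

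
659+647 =1306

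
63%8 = 7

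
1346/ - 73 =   -  19 + 41/73 = - 18.44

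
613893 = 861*713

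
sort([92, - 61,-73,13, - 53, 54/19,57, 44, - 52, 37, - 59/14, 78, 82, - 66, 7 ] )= [ - 73, - 66, - 61, - 53, - 52,  -  59/14,  54/19,7, 13, 37 , 44,57, 78,82,92]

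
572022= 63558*9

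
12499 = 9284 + 3215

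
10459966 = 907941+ 9552025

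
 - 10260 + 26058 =15798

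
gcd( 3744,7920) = 144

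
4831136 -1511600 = 3319536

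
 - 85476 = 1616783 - 1702259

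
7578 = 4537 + 3041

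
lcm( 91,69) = 6279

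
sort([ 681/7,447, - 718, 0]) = [ - 718,0, 681/7, 447] 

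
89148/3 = 29716 = 29716.00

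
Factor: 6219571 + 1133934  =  7353505  =  5^1 * 823^1 * 1787^1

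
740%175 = 40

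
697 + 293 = 990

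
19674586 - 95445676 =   -  75771090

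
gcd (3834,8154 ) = 54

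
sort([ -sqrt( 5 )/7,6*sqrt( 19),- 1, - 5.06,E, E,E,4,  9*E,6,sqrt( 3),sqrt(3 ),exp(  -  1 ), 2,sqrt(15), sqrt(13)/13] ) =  [-5.06,- 1, - sqrt ( 5)/7,sqrt(13) /13,exp( - 1),sqrt(3), sqrt( 3),2,E,E , E,sqrt(15),4,6  ,  9*E, 6*sqrt( 19)] 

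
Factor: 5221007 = 11^1*89^1*5333^1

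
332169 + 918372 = 1250541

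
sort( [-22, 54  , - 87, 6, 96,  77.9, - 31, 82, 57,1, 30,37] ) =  [ - 87, - 31,-22, 1, 6, 30,37,54,57, 77.9,82,  96 ]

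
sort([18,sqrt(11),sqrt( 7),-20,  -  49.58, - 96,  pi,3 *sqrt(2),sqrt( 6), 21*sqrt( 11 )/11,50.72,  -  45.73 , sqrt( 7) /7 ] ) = [-96,-49.58, - 45.73, - 20,sqrt( 7 ) /7,sqrt (6),sqrt(7), pi, sqrt( 11),  3*sqrt(2),21*sqrt( 11 )/11,18,50.72]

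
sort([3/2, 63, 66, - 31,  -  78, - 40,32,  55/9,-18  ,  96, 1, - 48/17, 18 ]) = [-78, -40, - 31, -18,-48/17,1,3/2,55/9, 18, 32,63,66,96]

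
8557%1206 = 115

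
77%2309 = 77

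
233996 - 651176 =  - 417180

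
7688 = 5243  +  2445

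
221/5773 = 221/5773 = 0.04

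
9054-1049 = 8005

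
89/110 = 89/110 = 0.81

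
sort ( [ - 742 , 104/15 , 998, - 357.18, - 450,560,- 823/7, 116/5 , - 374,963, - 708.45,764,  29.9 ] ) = [-742,-708.45, - 450, - 374 , - 357.18, - 823/7 , 104/15 , 116/5,  29.9,560,  764,963, 998]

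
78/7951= 78/7951= 0.01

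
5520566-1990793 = 3529773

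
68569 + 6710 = 75279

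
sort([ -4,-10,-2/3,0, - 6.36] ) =[-10,- 6.36, - 4, - 2/3,0] 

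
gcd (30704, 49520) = 16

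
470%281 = 189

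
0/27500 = 0 =0.00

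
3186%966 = 288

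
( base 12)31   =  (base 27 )1A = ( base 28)19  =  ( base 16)25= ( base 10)37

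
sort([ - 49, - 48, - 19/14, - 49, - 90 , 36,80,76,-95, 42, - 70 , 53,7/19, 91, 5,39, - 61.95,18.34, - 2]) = [ - 95, - 90, - 70 , - 61.95, - 49, - 49, - 48, - 2,- 19/14,7/19, 5, 18.34,36, 39, 42, 53 , 76, 80, 91] 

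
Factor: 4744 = 2^3 * 593^1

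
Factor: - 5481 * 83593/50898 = -2^( - 1 )*3^2*7^1 * 17^(  -  1 )*29^1*179^1*467^1*499^( - 1) = - 152724411/16966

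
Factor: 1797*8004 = 14383188=2^2*3^2*23^1 * 29^1 * 599^1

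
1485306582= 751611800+733694782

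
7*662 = 4634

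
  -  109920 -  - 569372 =459452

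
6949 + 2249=9198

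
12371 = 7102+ 5269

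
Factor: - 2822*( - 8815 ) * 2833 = 70473509690 =2^1 *5^1*17^1*41^1*43^1*83^1*2833^1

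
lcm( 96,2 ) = 96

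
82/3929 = 82/3929 = 0.02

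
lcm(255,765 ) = 765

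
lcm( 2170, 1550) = 10850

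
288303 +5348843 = 5637146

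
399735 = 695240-295505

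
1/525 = 1/525=0.00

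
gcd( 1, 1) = 1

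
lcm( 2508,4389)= 17556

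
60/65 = 12/13= 0.92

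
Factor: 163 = 163^1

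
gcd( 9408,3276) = 84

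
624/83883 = 208/27961 = 0.01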